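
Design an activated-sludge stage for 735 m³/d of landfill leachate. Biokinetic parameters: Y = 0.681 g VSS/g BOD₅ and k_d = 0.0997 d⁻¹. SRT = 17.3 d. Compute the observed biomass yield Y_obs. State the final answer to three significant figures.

The observed yield is Y_obs = Y/(1 + k_d·θ_c) = 0.681 / (1 + 0.0997 × 17.3) = 0.681 / 2.725 = 0.2499 g VSS per g BOD₅ removed.

Y_obs ≈ 0.250 g VSS/g BOD₅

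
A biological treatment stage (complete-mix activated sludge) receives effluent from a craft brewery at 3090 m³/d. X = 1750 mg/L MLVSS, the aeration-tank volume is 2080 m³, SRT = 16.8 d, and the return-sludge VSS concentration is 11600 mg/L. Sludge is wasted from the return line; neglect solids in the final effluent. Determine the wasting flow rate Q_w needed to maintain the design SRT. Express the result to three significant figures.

Wasting from the return line (neglecting effluent solids): Q_w = V·X / (θ_c·X_r) = 2080 × 1750 / (16.8 × 11600) = 18.68 m³/d.

Q_w ≈ 18.7 m³/d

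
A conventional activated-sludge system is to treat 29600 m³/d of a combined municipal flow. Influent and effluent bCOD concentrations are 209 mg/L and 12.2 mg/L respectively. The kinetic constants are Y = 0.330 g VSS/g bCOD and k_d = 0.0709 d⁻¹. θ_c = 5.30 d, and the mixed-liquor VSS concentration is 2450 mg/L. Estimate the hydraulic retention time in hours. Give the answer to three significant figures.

From the SRT design equation V = Y Q (S₀−S) θ_c / [X (1 + k_d θ_c)] = 0.330 × 29600 × (209 − 12.2) × 5.30 / [2450 × (1 + 0.0709 × 5.30)] = 1.02×10^7 / 3371 = 3023 m³.
HRT = V/Q = 3023 m³ / 29600 m³·d⁻¹ = 0.1021 d × 24 = 2.451 h.

τ ≈ 2.45 h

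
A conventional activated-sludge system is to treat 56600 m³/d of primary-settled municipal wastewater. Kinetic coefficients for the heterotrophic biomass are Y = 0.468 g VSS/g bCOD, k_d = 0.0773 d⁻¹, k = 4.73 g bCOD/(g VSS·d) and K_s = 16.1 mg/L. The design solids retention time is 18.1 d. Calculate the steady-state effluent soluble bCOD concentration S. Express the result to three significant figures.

Effluent substrate depends only on kinetics and SRT: S = K_s(1 + k_d θ_c) / [θ_c(Yk − k_d) − 1] = 16.1 × (1 + 0.0773 × 18.1) / [18.1 × (0.468 × 4.73 − 0.0773) − 1] = 38.63 / 37.67 = 1.025 mg/L.

S ≈ 1.03 mg/L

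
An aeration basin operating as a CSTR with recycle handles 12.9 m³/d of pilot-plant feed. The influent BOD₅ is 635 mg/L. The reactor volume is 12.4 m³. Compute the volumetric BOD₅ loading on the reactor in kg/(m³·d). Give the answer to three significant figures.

Volumetric loading L_v = Q·S₀ / V = 12.9 × 635 g/m³ / 12.40 m³ = 660.6 g/(m³·d) = 0.6606 kg BOD₅/(m³·d).

L_v ≈ 0.661 kg BOD₅/(m³·d)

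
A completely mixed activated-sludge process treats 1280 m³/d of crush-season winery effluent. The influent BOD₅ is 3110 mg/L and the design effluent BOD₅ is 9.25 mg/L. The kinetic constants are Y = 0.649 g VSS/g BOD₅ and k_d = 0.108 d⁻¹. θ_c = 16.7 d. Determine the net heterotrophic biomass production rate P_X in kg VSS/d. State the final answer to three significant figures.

Observed yield with endogenous decay: Y_obs = Y / (1 + k_d·θ_c) = 0.649 / (1 + 0.108 × 16.7) = 0.649 / 2.804 = 0.2315 g VSS/g BOD₅.
ΔS = 3110 − 9.25 = 3101 mg/L, so the substrate removal rate is 1280 × 3101/1000 = 3969 kg BOD₅/d.
Biomass produced: P_X = Y_obs·Q·ΔS = 0.2315 × 3969 ≈ 918.8 kg VSS/d.

P_X ≈ 919 kg VSS/d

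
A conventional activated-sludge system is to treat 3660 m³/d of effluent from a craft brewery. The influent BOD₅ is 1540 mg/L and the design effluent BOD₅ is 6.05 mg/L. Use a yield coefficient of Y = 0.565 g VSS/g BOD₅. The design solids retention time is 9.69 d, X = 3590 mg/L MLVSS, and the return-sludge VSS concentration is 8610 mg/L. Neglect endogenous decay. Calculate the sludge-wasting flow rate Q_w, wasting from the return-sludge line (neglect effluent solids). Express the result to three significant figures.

With k_d = 0 the design equation reduces to V = Y Q (S₀−S) θ_c / X = 0.565 × 3660 × (1540 − 6.05) × 9.69 / 3590 = 8562 m³.
Q_w = (V·X)/(θ_c X_r) = 8562 × 3590 / (9.69 × 8610) = 368.4 m³/d.

Q_w ≈ 368 m³/d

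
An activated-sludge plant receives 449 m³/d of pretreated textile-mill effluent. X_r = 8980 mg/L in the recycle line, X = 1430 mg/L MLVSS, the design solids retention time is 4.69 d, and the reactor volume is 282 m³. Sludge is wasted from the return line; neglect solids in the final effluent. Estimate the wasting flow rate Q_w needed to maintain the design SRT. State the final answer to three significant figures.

Q_w ≈ 9.57 m³/d

Wasting from the return line (neglecting effluent solids): Q_w = V·X / (θ_c·X_r) = 282.0 × 1430 / (4.69 × 8980) = 9.575 m³/d.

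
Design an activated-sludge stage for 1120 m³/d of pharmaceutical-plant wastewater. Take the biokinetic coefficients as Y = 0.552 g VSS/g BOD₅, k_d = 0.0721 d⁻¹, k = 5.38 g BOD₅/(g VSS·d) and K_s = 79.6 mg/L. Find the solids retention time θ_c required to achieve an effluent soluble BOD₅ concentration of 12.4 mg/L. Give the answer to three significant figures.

θ_c ≈ 3.05 d

Specific growth rate at S = 12.4 mg/L: μ = YkS/(K_s+S) = 0.552·5.38·12.4/(79.6+12.4) = 0.4003 d⁻¹.
1/θ_c = 0.4003 − 0.0721 = 0.3282 d⁻¹, so θ_c = 3.047 d.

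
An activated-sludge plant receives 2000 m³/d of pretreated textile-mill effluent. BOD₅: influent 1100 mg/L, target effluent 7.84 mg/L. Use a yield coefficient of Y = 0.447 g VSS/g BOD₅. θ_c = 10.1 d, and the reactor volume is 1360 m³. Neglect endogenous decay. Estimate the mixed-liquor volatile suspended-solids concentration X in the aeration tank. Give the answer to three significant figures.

From V·X = Y·Q·(S₀ − S)·θ_c (decay neglected): X = 0.447 × 2000 × (1100 − 7.84) × 10.1 / 1360 = 7251 mg/L.

X ≈ 7250 mg/L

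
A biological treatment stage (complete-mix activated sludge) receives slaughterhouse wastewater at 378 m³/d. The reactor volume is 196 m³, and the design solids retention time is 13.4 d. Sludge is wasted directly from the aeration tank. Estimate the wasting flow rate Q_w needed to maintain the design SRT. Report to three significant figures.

Wasting from the aeration tank: Q_w = V / θ_c = 196.0 / 13.4 = 14.63 m³/d.

Q_w ≈ 14.6 m³/d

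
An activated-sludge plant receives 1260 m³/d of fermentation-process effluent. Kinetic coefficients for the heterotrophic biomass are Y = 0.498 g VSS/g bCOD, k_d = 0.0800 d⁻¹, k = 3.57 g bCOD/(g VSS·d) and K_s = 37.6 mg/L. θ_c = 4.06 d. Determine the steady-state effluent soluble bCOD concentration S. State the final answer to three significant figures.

For a completely mixed reactor with recycle the Lawrence–McCarty relation gives S = K_s·(1 + k_d·θ_c) / [θ_c·(Y·k − k_d) − 1] = 37.6 × (1 + 0.0800 × 4.06) / [4.06 × (0.498 × 3.57 − 0.0800) − 1] = 49.81 / 5.893 = 8.452 mg/L.

S ≈ 8.45 mg/L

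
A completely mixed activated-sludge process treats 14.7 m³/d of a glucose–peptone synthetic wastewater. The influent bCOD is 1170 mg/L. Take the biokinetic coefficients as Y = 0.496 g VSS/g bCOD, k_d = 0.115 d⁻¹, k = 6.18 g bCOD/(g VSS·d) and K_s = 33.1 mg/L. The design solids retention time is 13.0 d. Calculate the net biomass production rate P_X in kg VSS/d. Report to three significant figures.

From the Monod/SRT balance for a CMAS, S = K_s·(1+k_d θ_c)/[θ_c·(Y k − k_d) − 1] = 33.1 × (1 + 0.115 × 13.0) / [13.0 × (0.496 × 6.18 − 0.115) − 1] = 82.58 / 37.35 = 2.211 mg/L.
Correct the yield for decay: Y_obs = Y/(1 + k_d θ_c) = 0.496 / (1 + 0.115 × 13.0) = 0.496 / 2.495 = 0.1988.
Substrate removed = Q·(S₀ − S) = 14.7 m³/d × (1170 − 2.21) g/m³ = 1.72×10^4 g/d = 17.17 kg/d.
P_X = Y_obs · Q(S₀ − S) = 0.1988 × 17.17 = 3.413 kg VSS/d.

P_X ≈ 3.41 kg VSS/d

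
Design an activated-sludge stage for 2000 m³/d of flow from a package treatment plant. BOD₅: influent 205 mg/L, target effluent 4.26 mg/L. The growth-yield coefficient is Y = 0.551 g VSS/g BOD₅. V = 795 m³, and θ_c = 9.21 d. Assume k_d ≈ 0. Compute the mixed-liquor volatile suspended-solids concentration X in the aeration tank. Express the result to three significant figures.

X ≈ 2560 mg/L

From V·X = Y·Q·(S₀ − S)·θ_c (decay neglected): X = 0.551 × 2000 × (205 − 4.26) × 9.21 / 795 = 2563 mg/L.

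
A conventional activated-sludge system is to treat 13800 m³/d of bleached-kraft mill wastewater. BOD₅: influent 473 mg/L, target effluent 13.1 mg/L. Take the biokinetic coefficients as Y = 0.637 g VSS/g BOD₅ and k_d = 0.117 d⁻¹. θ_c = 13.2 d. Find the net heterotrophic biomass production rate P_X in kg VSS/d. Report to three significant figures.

The observed yield is Y_obs = Y/(1 + k_d·θ_c) = 0.637 / (1 + 0.117 × 13.2) = 0.637 / 2.544 = 0.2504 g VSS per g BOD₅ removed.
Mass of BOD₅ removed per day: Q(S₀ − S) = 13800 × 459.9 g/m³ = 6347 kg/d.
So the net sludge growth is P_X = 0.2504 × 6347 = 1589 kg VSS/d.

P_X ≈ 1590 kg VSS/d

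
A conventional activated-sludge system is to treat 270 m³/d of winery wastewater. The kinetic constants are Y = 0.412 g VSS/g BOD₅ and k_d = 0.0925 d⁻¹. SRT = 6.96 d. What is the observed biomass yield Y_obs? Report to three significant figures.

The observed yield is Y_obs = Y/(1 + k_d·θ_c) = 0.412 / (1 + 0.0925 × 6.96) = 0.412 / 1.644 = 0.2506 g VSS per g BOD₅ removed.

Y_obs ≈ 0.251 g VSS/g BOD₅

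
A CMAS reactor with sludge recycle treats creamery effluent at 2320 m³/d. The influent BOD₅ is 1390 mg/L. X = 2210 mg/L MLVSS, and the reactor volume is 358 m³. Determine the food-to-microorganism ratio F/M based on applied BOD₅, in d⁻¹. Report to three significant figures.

F/M = applied load / biomass = Q·S₀/(V·X) = 2320 × 1390 / (358.0 × 2210) = 4.076 d⁻¹.

F/M ≈ 4.08 d⁻¹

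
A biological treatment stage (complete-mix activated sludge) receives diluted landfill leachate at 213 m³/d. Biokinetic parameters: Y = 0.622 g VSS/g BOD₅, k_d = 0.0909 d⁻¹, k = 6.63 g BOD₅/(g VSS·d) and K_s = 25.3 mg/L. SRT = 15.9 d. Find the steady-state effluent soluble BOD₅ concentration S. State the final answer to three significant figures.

S ≈ 0.980 mg/L

Effluent substrate depends only on kinetics and SRT: S = K_s(1 + k_d θ_c) / [θ_c(Yk − k_d) − 1] = 25.3 × (1 + 0.0909 × 15.9) / [15.9 × (0.622 × 6.63 − 0.0909) − 1] = 61.87 / 63.12 = 0.9801 mg/L.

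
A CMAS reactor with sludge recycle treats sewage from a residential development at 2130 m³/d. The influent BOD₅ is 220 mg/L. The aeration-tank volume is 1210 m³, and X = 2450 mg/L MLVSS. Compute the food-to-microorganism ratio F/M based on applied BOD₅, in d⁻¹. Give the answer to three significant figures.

Food-to-microorganism ratio F/M = Q S₀ / (V X) = 2130 × 220 / (1210 × 2450) = 0.1581 d⁻¹.

F/M ≈ 0.158 d⁻¹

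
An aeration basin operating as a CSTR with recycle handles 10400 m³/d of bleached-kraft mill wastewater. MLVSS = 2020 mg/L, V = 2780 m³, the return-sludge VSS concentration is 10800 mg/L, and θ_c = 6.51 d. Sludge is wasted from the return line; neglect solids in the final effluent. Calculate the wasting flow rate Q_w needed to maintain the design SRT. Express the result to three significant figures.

Q_w ≈ 79.9 m³/d

θ_c = V·X/(Q_w·X_r) when wasting from the recycle, so Q_w = V·X/(θ_c·X_r) = 2780 × 2020 / (6.51 × 10800) = 79.87 m³/d.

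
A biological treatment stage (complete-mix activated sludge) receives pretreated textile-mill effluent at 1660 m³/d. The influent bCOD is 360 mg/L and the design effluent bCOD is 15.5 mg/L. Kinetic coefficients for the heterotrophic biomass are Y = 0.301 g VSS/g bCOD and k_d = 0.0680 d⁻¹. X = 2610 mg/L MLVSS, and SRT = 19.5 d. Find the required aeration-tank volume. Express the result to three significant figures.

Steady-state biomass mass balance: V·X·(1 + k_d·θ_c) = Y·Q·(S₀ − S)·θ_c, so V = 0.301 × 1660 × (360 − 15.5) × 19.5 / [2610 × (1 + 0.0680 × 19.5)] = 3.36×10^6 / 6071 = 552.9 m³.

V ≈ 553 m³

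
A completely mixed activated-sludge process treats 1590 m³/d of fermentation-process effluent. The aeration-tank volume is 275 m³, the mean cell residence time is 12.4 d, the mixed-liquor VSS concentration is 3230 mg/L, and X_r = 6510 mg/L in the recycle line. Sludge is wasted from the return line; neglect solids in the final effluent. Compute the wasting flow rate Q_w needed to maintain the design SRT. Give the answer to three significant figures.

θ_c = V·X/(Q_w·X_r) when wasting from the recycle, so Q_w = V·X/(θ_c·X_r) = 275.0 × 3230 / (12.4 × 6510) = 11.00 m³/d.

Q_w ≈ 11.0 m³/d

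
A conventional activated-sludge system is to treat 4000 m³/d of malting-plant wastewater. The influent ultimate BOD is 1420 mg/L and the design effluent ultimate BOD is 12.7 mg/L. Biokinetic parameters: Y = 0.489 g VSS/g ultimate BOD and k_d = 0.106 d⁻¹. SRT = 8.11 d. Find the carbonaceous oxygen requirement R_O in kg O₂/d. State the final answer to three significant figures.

Observed yield with endogenous decay: Y_obs = Y / (1 + k_d·θ_c) = 0.489 / (1 + 0.106 × 8.11) = 0.489 / 1.860 = 0.2630 g VSS/g ultimate BOD.
Substrate removed = Q·(S₀ − S) = 4000 m³/d × (1420 − 12.7) g/m³ = 5.63×10^6 g/d = 5629 kg/d.
Biomass synthesised: P_X = Y_obs × 5629 = 1480 kg VSS/d.
R_O = Q·ΔS − 1.42 P_X = 5629 − 2102 = 3527 kg O₂/d.

R_O ≈ 3530 kg O₂/d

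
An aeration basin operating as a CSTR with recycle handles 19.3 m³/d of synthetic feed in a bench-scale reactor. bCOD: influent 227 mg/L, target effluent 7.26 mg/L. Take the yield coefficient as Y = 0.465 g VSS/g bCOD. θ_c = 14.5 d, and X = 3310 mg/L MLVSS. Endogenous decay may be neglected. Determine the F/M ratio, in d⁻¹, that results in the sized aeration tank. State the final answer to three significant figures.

F/M ≈ 0.153 d⁻¹

V·X = Y·Q·ΔS·θ_c gives V = 0.465 × 19.3 × (227 − 7.26) × 14.5 / 3310 = 8.639 m³.
F/M = applied load / biomass = Q·S₀/(V·X) = 19.3 × 227 / (8.639 × 3310) = 0.1532 d⁻¹.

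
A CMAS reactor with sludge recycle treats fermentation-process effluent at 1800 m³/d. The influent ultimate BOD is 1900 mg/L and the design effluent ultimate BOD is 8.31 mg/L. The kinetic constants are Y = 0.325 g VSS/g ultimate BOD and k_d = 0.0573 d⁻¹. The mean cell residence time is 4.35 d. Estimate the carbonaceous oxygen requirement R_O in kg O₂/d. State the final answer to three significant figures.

R_O ≈ 2150 kg O₂/d

The observed yield is Y_obs = Y/(1 + k_d·θ_c) = 0.325 / (1 + 0.0573 × 4.35) = 0.325 / 1.249 = 0.2602 g VSS per g ultimate BOD removed.
Q·(S₀ − S) = 1800 × (1900 − 8.31) × 10⁻³ = 3405 kg/d removed.
Biomass synthesised: P_X = Y_obs × 3405 = 885.8 kg VSS/d.
R_O = Q·ΔS − 1.42 P_X = 3405 − 1258 = 2147 kg O₂/d.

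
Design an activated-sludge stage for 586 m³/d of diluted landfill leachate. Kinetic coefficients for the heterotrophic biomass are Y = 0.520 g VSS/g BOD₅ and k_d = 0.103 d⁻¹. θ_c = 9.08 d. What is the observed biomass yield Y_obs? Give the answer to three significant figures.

Y_obs ≈ 0.269 g VSS/g BOD₅

Observed yield with endogenous decay: Y_obs = Y / (1 + k_d·θ_c) = 0.520 / (1 + 0.103 × 9.08) = 0.520 / 1.935 = 0.2687 g VSS/g BOD₅.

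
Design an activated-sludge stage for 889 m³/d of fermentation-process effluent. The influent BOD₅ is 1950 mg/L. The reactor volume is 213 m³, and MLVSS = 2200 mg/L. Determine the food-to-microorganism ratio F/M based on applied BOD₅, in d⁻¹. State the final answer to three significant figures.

F/M ≈ 3.70 d⁻¹

F/M = Q·S₀ / (V·X) = 889 × 1950 / (213.0 × 2200) = 3.699 g BOD₅·(g VSS·d)⁻¹.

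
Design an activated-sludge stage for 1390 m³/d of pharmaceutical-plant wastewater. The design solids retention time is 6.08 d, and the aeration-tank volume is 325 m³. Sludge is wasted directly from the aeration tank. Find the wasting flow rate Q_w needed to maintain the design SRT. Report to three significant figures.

For wasting at MLVSS concentration, Q_w = V/θ_c = 325.0/6.08 = 53.45 m³/d.

Q_w ≈ 53.5 m³/d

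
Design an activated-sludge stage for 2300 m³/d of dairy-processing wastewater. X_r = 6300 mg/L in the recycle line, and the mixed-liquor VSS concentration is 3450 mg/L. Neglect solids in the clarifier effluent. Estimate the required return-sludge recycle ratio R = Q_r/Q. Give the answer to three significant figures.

R ≈ 1.21

Mass balance around the secondary clarifier (neglecting effluent solids): R = X / (X_r − X) = 3450 / (6300 − 3450) = 1.211.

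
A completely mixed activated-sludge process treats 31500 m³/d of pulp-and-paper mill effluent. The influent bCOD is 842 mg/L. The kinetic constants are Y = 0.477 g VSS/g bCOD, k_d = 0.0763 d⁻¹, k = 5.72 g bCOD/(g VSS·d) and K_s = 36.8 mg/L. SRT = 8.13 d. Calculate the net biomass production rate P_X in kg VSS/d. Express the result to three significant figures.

For a completely mixed reactor with recycle the Lawrence–McCarty relation gives S = K_s·(1 + k_d·θ_c) / [θ_c·(Y·k − k_d) − 1] = 36.8 × (1 + 0.0763 × 8.13) / [8.13 × (0.477 × 5.72 − 0.0763) − 1] = 59.63 / 20.56 = 2.900 mg/L.
The observed yield is Y_obs = Y/(1 + k_d·θ_c) = 0.477 / (1 + 0.0763 × 8.13) = 0.477 / 1.620 = 0.2944 g VSS per g bCOD removed.
ΔS = 842 − 2.90 = 839.1 mg/L, so the substrate removal rate is 31500 × 839.1/1000 = 26432 kg bCOD/d.
Biomass produced: P_X = Y_obs·Q·ΔS = 0.2944 × 26432 ≈ 7781 kg VSS/d.

P_X ≈ 7780 kg VSS/d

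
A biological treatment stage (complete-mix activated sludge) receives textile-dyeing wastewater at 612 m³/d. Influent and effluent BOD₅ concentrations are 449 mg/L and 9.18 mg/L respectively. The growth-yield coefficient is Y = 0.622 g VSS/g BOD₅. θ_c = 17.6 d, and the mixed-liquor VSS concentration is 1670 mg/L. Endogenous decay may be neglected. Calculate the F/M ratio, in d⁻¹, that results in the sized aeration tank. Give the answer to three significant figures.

F/M ≈ 0.0933 d⁻¹

With k_d = 0 the design equation reduces to V = Y Q (S₀−S) θ_c / X = 0.622 × 612 × (449 − 9.18) × 17.6 / 1670 = 1764 m³.
F/M = Q·S₀ / (V·X) = 612 × 449 / (1764 × 1670) = 0.09325 g BOD₅·(g VSS·d)⁻¹.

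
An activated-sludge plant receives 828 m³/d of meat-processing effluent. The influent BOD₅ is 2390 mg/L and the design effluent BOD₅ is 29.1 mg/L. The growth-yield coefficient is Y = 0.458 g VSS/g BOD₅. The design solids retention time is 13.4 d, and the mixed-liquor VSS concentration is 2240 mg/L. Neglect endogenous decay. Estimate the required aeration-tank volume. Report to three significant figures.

V·X = Y·Q·ΔS·θ_c gives V = 0.458 × 828 × (2390 − 29.1) × 13.4 / 2240 = 5356 m³.

V ≈ 5360 m³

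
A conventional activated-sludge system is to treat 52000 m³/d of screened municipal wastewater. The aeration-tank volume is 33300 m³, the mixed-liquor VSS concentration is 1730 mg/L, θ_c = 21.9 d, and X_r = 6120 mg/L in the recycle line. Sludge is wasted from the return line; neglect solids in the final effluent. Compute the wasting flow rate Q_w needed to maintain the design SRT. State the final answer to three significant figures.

Wasting from the return line (neglecting effluent solids): Q_w = V·X / (θ_c·X_r) = 33300 × 1730 / (21.9 × 6120) = 429.8 m³/d.

Q_w ≈ 430 m³/d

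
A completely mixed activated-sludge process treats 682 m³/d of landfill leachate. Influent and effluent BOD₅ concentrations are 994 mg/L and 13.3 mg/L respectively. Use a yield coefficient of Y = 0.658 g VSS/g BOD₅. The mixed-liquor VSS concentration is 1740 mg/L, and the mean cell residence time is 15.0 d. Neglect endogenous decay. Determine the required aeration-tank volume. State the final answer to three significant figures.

V ≈ 3790 m³

V·X = Y·Q·ΔS·θ_c gives V = 0.658 × 682 × (994 − 13.3) × 15.0 / 1740 = 3794 m³.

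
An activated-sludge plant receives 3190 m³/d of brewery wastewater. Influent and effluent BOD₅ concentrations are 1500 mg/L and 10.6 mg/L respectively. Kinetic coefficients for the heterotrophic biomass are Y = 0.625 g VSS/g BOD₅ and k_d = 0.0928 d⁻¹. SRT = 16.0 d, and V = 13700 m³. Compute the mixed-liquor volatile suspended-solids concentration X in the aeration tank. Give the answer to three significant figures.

From V·X·(1 + k_d·θ_c) = Y·Q·(S₀ − S)·θ_c: X = 0.625 × 3190 × (1500 − 10.6) × 16.0 / [13700 × (1 + 0.0928 × 16.0)] = 1396 mg/L.

X ≈ 1400 mg/L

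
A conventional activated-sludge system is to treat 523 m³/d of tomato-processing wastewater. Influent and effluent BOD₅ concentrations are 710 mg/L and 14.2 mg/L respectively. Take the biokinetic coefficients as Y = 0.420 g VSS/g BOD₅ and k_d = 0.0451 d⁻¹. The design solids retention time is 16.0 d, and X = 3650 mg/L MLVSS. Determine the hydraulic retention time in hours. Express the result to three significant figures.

τ ≈ 17.9 h

Rearranging the biomass balance for a CMAS with decay, V = Y·Q·ΔS·θ_c / [X·(1+k_d θ_c)] = 0.420 × 523 × (710 − 14.2) × 16.0 / [3650 × (1 + 0.0451 × 16.0)] = 2.45×10^6 / 6284 = 389.2 m³.
Hydraulic retention time τ = V/Q = 389.2 / 523 = 0.7441 d = 17.86 h.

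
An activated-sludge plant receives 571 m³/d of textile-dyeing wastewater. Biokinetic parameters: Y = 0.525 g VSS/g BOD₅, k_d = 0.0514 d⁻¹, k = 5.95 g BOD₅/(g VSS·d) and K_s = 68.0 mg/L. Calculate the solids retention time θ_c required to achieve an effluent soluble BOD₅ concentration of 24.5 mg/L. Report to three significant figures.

θ_c ≈ 1.29 d

Specific growth rate at S = 24.5 mg/L: μ = YkS/(K_s+S) = 0.525·5.95·24.5/(68.0+24.5) = 0.8274 d⁻¹.
θ_c = 1/(μ − k_d) = 1/(0.8274 − 0.0514) = 1/0.7760 = 1.289 d.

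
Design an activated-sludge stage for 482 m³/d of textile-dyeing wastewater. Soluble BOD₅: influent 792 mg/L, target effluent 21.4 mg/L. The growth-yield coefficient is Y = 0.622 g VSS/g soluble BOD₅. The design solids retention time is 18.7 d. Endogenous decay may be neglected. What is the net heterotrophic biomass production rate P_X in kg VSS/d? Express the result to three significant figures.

No decay correction is needed, so Y_obs = Y = 0.622.
Q·(S₀ − S) = 482 × (792 − 21.4) × 10⁻³ = 371.4 kg/d removed.
Net biomass production P_X = Y_obs × Q·(S₀ − S) = 0.6220 × 371.4 = 231.0 kg VSS/d.

P_X ≈ 231 kg VSS/d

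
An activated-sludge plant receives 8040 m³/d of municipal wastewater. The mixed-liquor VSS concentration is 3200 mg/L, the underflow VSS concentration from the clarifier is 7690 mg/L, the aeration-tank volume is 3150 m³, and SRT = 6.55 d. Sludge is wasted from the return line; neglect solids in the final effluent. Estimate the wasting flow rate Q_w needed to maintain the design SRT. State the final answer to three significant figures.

Wasting from the return line (neglecting effluent solids): Q_w = V·X / (θ_c·X_r) = 3150 × 3200 / (6.55 × 7690) = 200.1 m³/d.

Q_w ≈ 200 m³/d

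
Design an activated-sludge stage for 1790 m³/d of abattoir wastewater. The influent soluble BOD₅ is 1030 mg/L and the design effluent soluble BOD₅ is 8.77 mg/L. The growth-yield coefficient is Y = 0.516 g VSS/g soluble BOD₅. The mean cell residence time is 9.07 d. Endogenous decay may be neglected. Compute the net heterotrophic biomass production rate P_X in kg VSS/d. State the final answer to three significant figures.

With endogenous decay neglected, the observed yield equals the true yield: Y_obs = Y = 0.516 g VSS/g soluble BOD₅.
Q·(S₀ − S) = 1790 × (1030 − 8.77) × 10⁻³ = 1828 kg/d removed.
P_X = Y_obs · Q(S₀ − S) = 0.5160 × 1828 = 943.2 kg VSS/d.

P_X ≈ 943 kg VSS/d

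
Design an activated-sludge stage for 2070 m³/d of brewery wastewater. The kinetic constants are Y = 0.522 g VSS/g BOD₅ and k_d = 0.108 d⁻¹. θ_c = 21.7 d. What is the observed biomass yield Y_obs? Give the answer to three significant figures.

Y_obs ≈ 0.156 g VSS/g BOD₅

Y_obs = Y / (1 + k_d θ_c) = 0.522 / (1 + 0.108 × 21.7) = 0.522 / 3.344 = 0.1561.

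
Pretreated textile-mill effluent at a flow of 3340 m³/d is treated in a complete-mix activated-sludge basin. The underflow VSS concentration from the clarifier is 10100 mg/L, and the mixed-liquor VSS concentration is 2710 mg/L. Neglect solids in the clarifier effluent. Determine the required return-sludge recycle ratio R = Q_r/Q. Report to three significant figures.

R = Q_r/Q = X/(X_r − X) = 2710 / (10100 − 2710) = 0.3667.

R ≈ 0.367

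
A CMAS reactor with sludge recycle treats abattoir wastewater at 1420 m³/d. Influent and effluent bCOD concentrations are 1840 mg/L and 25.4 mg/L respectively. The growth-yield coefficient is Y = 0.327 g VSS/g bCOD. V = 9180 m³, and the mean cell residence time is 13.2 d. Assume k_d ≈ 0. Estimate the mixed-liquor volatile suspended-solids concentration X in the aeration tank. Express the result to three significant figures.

From V·X = Y·Q·(S₀ − S)·θ_c (decay neglected): X = 0.327 × 1420 × (1840 − 25.4) × 13.2 / 9180 = 1212 mg/L.

X ≈ 1210 mg/L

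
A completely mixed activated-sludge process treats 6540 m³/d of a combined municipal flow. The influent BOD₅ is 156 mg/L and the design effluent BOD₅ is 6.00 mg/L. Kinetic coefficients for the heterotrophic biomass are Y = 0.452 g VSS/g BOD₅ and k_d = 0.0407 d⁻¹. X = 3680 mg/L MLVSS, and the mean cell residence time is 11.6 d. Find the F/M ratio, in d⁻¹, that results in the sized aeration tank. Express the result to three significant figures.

Rearranging the biomass balance for a CMAS with decay, V = Y·Q·ΔS·θ_c / [X·(1+k_d θ_c)] = 0.452 × 6540 × (156 − 6.00) × 11.6 / [3680 × (1 + 0.0407 × 11.6)] = 5.14×10^6 / 5417 = 949.5 m³.
F/M = applied load / biomass = Q·S₀/(V·X) = 6540 × 156 / (949.5 × 3680) = 0.2920 d⁻¹.

F/M ≈ 0.292 d⁻¹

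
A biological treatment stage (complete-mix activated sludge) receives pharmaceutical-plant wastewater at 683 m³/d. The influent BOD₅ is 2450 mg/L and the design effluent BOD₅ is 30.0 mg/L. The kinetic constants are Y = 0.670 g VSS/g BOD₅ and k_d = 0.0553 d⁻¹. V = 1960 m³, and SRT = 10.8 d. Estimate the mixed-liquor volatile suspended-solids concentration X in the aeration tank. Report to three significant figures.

X ≈ 3820 mg/L

X = Y·Q·ΔS·θ_c / [V·(1 + k_d θ_c)] = 0.670 × 683 × (2450 − 30.0) × 10.8 / [1960 × (1 + 0.0553 × 10.8)] = 3820 mg/L.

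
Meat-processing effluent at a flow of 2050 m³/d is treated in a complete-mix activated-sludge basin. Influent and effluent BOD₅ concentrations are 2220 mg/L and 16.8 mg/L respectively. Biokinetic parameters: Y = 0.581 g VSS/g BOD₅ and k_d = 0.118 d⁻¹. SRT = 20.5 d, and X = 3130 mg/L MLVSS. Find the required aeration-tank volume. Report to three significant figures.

V ≈ 5030 m³

Steady-state biomass mass balance: V·X·(1 + k_d·θ_c) = Y·Q·(S₀ − S)·θ_c, so V = 0.581 × 2050 × (2220 − 16.8) × 20.5 / [3130 × (1 + 0.118 × 20.5)] = 5.38×10^7 / 10701 = 5027 m³.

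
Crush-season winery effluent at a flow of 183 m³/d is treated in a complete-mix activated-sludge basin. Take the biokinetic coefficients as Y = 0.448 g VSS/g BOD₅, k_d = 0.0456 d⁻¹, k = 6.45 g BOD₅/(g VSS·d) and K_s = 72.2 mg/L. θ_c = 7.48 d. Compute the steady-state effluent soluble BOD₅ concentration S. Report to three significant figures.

S ≈ 4.78 mg/L

Effluent substrate depends only on kinetics and SRT: S = K_s(1 + k_d θ_c) / [θ_c(Yk − k_d) − 1] = 72.2 × (1 + 0.0456 × 7.48) / [7.48 × (0.448 × 6.45 − 0.0456) − 1] = 96.83 / 20.27 = 4.776 mg/L.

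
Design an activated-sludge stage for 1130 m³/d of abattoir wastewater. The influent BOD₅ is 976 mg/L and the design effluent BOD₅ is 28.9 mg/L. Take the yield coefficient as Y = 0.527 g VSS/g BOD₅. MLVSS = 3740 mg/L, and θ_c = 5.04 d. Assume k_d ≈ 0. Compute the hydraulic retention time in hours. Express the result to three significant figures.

τ ≈ 16.1 h

Biomass mass balance (decay neglected): V·X = Y·Q·(S₀ − S)·θ_c, so V = 0.527 × 1130 × (976 − 28.9) × 5.04 / 3740 = 760.1 m³.
τ = V/Q = 760.1/1130 = 0.6726 d, or 16.14 h.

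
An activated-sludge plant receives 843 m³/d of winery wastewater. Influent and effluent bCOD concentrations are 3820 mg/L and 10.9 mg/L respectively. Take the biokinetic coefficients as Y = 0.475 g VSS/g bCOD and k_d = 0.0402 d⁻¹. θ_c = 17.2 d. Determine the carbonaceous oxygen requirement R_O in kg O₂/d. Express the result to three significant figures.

R_O ≈ 1930 kg O₂/d

Y_obs = Y / (1 + k_d θ_c) = 0.475 / (1 + 0.0402 × 17.2) = 0.475 / 1.691 = 0.2808.
Substrate removed = Q·(S₀ − S) = 843 m³/d × (3820 − 10.9) g/m³ = 3.21×10^6 g/d = 3211 kg/d.
Biomass synthesised: P_X = Y_obs × 3211 = 901.8 kg VSS/d.
R_O = Q·ΔS − 1.42 P_X = 3211 − 1280 = 1931 kg O₂/d.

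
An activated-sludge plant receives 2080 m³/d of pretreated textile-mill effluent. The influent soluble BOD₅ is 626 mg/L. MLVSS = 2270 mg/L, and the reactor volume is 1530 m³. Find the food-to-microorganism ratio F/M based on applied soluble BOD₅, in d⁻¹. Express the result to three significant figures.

F/M = Q·S₀ / (V·X) = 2080 × 626 / (1530 × 2270) = 0.3749 g soluble BOD₅·(g VSS·d)⁻¹.

F/M ≈ 0.375 d⁻¹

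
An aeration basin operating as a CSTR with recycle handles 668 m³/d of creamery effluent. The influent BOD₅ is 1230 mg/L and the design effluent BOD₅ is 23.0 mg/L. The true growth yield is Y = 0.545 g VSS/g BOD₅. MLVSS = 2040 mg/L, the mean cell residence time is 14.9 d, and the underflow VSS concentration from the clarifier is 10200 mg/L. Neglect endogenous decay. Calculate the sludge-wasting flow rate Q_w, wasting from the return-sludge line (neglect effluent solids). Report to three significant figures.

With k_d = 0 the design equation reduces to V = Y Q (S₀−S) θ_c / X = 0.545 × 668 × (1230 − 23.0) × 14.9 / 2040 = 3209 m³.
Wasting from the return line (neglecting effluent solids): Q_w = V·X / (θ_c·X_r) = 3209 × 2040 / (14.9 × 10200) = 43.08 m³/d.

Q_w ≈ 43.1 m³/d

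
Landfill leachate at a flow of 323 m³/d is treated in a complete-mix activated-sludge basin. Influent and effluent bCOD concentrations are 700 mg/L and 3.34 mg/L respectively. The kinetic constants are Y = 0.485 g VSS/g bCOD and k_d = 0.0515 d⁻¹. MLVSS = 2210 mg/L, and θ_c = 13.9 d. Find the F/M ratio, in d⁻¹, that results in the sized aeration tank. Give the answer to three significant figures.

F/M ≈ 0.256 d⁻¹

From the SRT design equation V = Y Q (S₀−S) θ_c / [X (1 + k_d θ_c)] = 0.485 × 323 × (700 − 3.34) × 13.9 / [2210 × (1 + 0.0515 × 13.9)] = 1.52×10^6 / 3792 = 400.0 m³.
F/M = applied load / biomass = Q·S₀/(V·X) = 323 × 700 / (400.0 × 2210) = 0.2557 d⁻¹.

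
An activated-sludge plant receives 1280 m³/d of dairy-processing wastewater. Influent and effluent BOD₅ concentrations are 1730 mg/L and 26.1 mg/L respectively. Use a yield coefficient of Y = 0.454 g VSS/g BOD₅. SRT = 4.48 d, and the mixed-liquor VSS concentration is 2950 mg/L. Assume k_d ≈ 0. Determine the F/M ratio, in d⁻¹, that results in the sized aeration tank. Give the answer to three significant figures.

With k_d = 0 the design equation reduces to V = Y Q (S₀−S) θ_c / X = 0.454 × 1280 × (1730 − 26.1) × 4.48 / 2950 = 1504 m³.
F/M = Q·S₀ / (V·X) = 1280 × 1730 / (1504 × 2950) = 0.4992 g BOD₅·(g VSS·d)⁻¹.

F/M ≈ 0.499 d⁻¹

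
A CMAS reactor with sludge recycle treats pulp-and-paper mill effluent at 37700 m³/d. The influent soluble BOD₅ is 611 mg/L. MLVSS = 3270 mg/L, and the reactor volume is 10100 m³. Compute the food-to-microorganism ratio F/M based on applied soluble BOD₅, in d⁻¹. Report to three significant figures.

F/M ≈ 0.697 d⁻¹

F/M = applied load / biomass = Q·S₀/(V·X) = 37700 × 611 / (10100 × 3270) = 0.6975 d⁻¹.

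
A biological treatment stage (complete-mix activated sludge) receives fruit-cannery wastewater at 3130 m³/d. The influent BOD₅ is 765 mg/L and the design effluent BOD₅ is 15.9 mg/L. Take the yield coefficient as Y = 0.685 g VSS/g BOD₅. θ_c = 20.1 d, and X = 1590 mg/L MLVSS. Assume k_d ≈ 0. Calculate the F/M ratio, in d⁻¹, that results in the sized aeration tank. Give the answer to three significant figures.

F/M ≈ 0.0742 d⁻¹

V·X = Y·Q·ΔS·θ_c gives V = 0.685 × 3130 × (765 − 15.9) × 20.1 / 1590 = 20304 m³.
Food-to-microorganism ratio F/M = Q S₀ / (V X) = 3130 × 765 / (20304 × 1590) = 0.07417 d⁻¹.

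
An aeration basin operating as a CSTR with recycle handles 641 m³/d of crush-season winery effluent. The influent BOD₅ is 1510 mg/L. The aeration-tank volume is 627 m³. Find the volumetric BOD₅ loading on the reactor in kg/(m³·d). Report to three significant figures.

L_v ≈ 1.54 kg BOD₅/(m³·d)

Applied BOD₅ load per unit volume = Q·S₀/V = (641 × 1510/1000)/627.0 = 1.544 kg BOD₅·m⁻³·d⁻¹.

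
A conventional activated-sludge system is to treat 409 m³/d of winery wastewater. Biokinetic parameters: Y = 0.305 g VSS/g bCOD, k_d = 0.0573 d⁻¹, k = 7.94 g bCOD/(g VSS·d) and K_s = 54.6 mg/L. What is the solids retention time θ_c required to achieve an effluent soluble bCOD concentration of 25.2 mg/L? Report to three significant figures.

At the target effluent, Y k S/(K_s+S) = 0.305×7.94×25.2/79.80 = 0.7647 d⁻¹.
θ_c = 1/(μ − k_d) = 1/(0.7647 − 0.0573) = 1/0.7074 = 1.414 d.

θ_c ≈ 1.41 d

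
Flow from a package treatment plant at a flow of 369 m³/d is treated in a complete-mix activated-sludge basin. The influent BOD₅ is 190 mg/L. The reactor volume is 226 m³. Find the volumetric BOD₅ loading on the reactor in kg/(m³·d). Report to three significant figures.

Applied BOD₅ load per unit volume = Q·S₀/V = (369 × 190/1000)/226.0 = 0.3102 kg BOD₅·m⁻³·d⁻¹.

L_v ≈ 0.310 kg BOD₅/(m³·d)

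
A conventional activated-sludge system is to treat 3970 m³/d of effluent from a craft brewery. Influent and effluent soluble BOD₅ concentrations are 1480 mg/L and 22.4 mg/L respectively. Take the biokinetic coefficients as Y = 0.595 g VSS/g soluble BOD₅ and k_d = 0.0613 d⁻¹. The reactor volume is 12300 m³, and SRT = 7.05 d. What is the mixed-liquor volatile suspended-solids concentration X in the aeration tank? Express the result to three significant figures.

X ≈ 1380 mg/L

Solving the biomass balance for X: X = Y Q (S₀−S) θ_c / [V (1+k_d θ_c)] = 0.595 × 3970 × (1480 − 22.4) × 7.05 / [12300 × (1 + 0.0613 × 7.05)] = 1378 mg/L.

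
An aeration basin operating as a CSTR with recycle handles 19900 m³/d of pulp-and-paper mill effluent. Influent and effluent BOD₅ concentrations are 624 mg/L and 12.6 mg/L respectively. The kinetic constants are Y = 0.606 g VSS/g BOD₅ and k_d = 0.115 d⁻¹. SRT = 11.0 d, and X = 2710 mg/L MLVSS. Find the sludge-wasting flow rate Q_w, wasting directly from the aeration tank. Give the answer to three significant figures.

Rearranging the biomass balance for a CMAS with decay, V = Y·Q·ΔS·θ_c / [X·(1+k_d θ_c)] = 0.606 × 19900 × (624 − 12.6) × 11.0 / [2710 × (1 + 0.115 × 11.0)] = 8.11×10^7 / 6138 = 13213 m³.
For wasting at MLVSS concentration, Q_w = V/θ_c = 13213/11.0 = 1201 m³/d.

Q_w ≈ 1200 m³/d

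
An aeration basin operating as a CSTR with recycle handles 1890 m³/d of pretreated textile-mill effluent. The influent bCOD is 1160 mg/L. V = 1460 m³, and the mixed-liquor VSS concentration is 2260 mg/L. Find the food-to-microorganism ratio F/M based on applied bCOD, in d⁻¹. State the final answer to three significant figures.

F/M = applied load / biomass = Q·S₀/(V·X) = 1890 × 1160 / (1460 × 2260) = 0.6644 d⁻¹.

F/M ≈ 0.664 d⁻¹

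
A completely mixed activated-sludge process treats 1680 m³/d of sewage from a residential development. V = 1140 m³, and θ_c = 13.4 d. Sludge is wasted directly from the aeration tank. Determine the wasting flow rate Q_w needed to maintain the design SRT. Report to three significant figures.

Wasting from the aeration tank: Q_w = V / θ_c = 1140 / 13.4 = 85.07 m³/d.

Q_w ≈ 85.1 m³/d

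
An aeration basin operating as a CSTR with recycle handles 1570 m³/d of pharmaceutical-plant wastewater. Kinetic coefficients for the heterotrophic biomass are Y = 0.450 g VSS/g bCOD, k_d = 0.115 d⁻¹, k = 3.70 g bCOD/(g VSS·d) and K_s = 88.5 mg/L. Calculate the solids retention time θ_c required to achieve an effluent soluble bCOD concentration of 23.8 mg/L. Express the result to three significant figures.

θ_c ≈ 4.20 d

At the target effluent, Y k S/(K_s+S) = 0.450×3.70×23.8/112.3 = 0.3529 d⁻¹.
1/θ_c = 0.3529 − 0.115 = 0.2379 d⁻¹, so θ_c = 4.204 d.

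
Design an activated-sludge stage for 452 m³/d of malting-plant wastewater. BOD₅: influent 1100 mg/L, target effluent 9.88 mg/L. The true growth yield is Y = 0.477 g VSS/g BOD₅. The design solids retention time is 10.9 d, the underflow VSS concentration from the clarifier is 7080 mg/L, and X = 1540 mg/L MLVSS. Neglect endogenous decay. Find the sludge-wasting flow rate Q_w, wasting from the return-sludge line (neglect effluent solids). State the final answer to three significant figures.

V·X = Y·Q·ΔS·θ_c gives V = 0.477 × 452 × (1100 − 9.88) × 10.9 / 1540 = 1664 m³.
Wasting from the return line (neglecting effluent solids): Q_w = V·X / (θ_c·X_r) = 1664 × 1540 / (10.9 × 7080) = 33.20 m³/d.

Q_w ≈ 33.2 m³/d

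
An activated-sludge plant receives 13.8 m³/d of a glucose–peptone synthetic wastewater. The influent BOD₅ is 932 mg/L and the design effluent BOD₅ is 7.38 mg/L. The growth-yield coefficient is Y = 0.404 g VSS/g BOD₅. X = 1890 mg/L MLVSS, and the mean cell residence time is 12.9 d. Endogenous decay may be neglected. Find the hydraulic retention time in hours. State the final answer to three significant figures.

With k_d = 0 the design equation reduces to V = Y Q (S₀−S) θ_c / X = 0.404 × 13.8 × (932 − 7.38) × 12.9 / 1890 = 35.18 m³.
HRT = V/Q = 35.18 m³ / 13.8 m³·d⁻¹ = 2.550 d × 24 = 61.19 h.

τ ≈ 61.2 h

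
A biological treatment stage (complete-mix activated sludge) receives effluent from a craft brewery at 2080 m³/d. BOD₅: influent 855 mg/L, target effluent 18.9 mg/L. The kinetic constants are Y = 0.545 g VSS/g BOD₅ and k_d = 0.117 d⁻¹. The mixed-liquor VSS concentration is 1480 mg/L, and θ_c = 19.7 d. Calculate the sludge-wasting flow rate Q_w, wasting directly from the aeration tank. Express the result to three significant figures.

Rearranging the biomass balance for a CMAS with decay, V = Y·Q·ΔS·θ_c / [X·(1+k_d θ_c)] = 0.545 × 2080 × (855 − 18.9) × 19.7 / [1480 × (1 + 0.117 × 19.7)] = 1.87×10^7 / 4891 = 3817 m³.
For wasting at MLVSS concentration, Q_w = V/θ_c = 3817/19.7 = 193.8 m³/d.

Q_w ≈ 194 m³/d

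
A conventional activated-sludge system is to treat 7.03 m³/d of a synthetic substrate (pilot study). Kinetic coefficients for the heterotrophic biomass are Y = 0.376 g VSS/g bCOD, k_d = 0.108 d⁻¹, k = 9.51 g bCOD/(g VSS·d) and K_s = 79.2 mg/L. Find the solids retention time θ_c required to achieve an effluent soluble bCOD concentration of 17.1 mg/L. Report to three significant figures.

At the target effluent, Y k S/(K_s+S) = 0.376×9.51×17.1/96.30 = 0.6349 d⁻¹.
Then 1/θ_c = μ − k_d = 0.6349 − 0.108 = 0.5269 d⁻¹, giving θ_c = 1.898 d.

θ_c ≈ 1.90 d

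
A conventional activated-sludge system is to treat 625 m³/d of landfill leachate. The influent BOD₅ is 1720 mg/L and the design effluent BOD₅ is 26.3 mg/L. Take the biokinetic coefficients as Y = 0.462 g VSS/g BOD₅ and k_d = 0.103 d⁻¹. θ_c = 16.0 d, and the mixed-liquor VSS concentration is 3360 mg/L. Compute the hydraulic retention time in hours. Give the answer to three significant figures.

τ ≈ 33.8 h

Rearranging the biomass balance for a CMAS with decay, V = Y·Q·ΔS·θ_c / [X·(1+k_d θ_c)] = 0.462 × 625 × (1720 − 26.3) × 16.0 / [3360 × (1 + 0.103 × 16.0)] = 7.82×10^6 / 8897 = 879.5 m³.
τ = V/Q = 879.5/625 = 1.407 d, or 33.77 h.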